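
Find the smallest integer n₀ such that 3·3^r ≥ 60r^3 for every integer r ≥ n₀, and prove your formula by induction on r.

At r = 8: 19683 < 30720, so the inequality fails and n₀ ≥ 9. We prove 3·3^r ≥ 60r^3 for all r ≥ 9.
Base case (r = 9): 3·3^r = 59049 and 60r^3 = 43740, so 59049 ≥ 43740.
Suppose the result is true for r = i, so 3·3^i ≥ 60i^3.
Then 3·3^(i + 1) = 3·(3·3^i) ≥ 3·(60i^3).
Also, for i ≥ 9 we have 3·(60i^3) ≥ 60(i+1)^3, since 3 ≥ (1 + 1/i)^3 for all i ≥ 9.
Combining, 3·3^(i + 1) ≥ 60(i+1)^3.
By the principle of mathematical induction, the result holds for all r ≥ 9.
Hence the smallest such n₀ is 9.

n₀ = 9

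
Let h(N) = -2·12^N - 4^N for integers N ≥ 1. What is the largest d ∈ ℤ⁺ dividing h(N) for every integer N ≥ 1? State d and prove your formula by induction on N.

Computing the first values: h(1) = -28 and h(2) = -304; gcd(-28, -304) = 4, so d ≤ 4.
We prove 4 | -2·12^N - 4^N for all N ≥ 1 by induction on N.
When N = 1: h(1) = -28 = 4·(-7), so 4 | h(1).
For the inductive step, assume it holds for an arbitrary p ≥ 1, i.e. 4 | h(p). Then
h(p+1) − 12·h(p) = (-2·12^(p+1) - 4^(p+1)) − 12·(-2·12^p - 4^p) = (-1)·4^p·(4 − 12) = (8)·4^p. Since 4 | h(p) by the inductive hypothesis, 4 | 12·h(p); and 4 | 8 since 8 = 4·2. Therefore 4 | h(p+1).
By induction, the statement is established for all N ≥ 1.
Therefore the largest such d is 4.

d = 4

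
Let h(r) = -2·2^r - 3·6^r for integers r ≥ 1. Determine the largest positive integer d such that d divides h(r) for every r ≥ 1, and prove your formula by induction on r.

Computing the first values: h(1) = -22 and h(2) = -116; gcd(-22, -116) = 2, so d ≤ 2.
We prove 2 | -2·2^r - 3·6^r for all r ≥ 1 by induction on r.
For the base case r = 1: h(1) = -22 = 2·(-11), so 2 | h(1).
Suppose the result is true for r = j, i.e. 2 | h(j). Then
h(j+1) − 6·h(j) = (-2·2^(j+1) - 3·6^(j+1)) − 6·(-2·2^j - 3·6^j) = (-2)·2^j·(2 − 6) = (8)·2^j. Since 2 | h(j) by the inductive hypothesis, 2 | 6·h(j); and 2 | 8 since 8 = 2·4. Therefore 2 | h(j+1).
This completes the induction.
Therefore the largest such d is 2.

d = 2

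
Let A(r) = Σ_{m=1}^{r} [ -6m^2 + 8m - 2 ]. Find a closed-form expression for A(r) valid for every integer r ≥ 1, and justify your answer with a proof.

We claim A(r) = -r(r - 1)(2r + 1) for all r ≥ 1.
Base case (r = 1): A(1) = 0, and the closed form gives 0. They agree.
Inductive step: suppose the statement holds for some m ≥ 1, so A(m) = m(-2m^2 + m + 1).
Then A(m+1) = A(m) + (2m(-3m - 2)) = (m(-2m^2 + m + 1)) + (2m(-3m - 2)).
Simplifying, A(m+1) = -m(m + 1)(2m + 3) = -(m+1)((m+1) - 1)(2(m+1) + 1),
which is the closed form with r = m+1.
Hence, by induction on r, the claim holds for every r ≥ 1.

A(r) = -r(r - 1)(2r + 1)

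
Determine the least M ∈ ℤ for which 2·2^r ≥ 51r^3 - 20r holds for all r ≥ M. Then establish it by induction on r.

M = 17

At r = 16: 131072 < 208576, so the inequality fails and M ≥ 17. We prove 2·2^r ≥ 51r^3 - 20r for all r ≥ 17.
Base case (r = 17): 2·2^r = 262144 and 51r^3 - 20r = 250223, so 262144 ≥ 250223.
Suppose the result is true for r = m, so 2·2^m ≥ 51m^3 - 20m.
Then 2·2^(m + 1) = 2·(2·2^m) ≥ 2·(51m^3 - 20m).
Also, for m ≥ 17 we have 2·(51m^3 - 20m) ≥ 51(m+1)^3 - 20(m+1), since 2·(51m^3 - 20m) − (51(m+1)^3 - 20(m+1)) = 51m^3 - 153m^2 - 173m - 31, which is nonnegative for all m ≥ 17.
Combining, 2·2^(m + 1) ≥ 51(m+1)^3 - 20(m+1).
This completes the induction.
Hence the smallest such M is 17.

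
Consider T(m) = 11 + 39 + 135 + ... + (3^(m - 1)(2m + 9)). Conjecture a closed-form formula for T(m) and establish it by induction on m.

T(m) = 3^m(m + 4) - 4

We claim T(m) = 3^m(m + 4) - 4 for all m ≥ 1.
When m = 1: T(1) = 11, and the closed form gives 11. They agree.
Inductive step: assume the claim holds for m = p, so T(p) = 3^p(p + 4) - 4.
Then T(p+1) = T(p) + (3^p(2p + 11)) = (3^p(p + 4) - 4) + (3^p(2p + 11)).
Simplifying, T(p+1) = 3·3^p·p + 15·3^p - 4 = 3^(p+1)((p+1) + 4) - 4,
which is the closed form with m = p+1.
By the principle of mathematical induction, the result holds for all m ≥ 1.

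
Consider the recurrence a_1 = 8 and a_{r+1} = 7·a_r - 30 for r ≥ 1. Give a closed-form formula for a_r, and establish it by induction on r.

Computing the first terms: a_1 = 8, a_2 = 26, a_3 = 152. This suggests a_r = 3·7^(r - 1) + 5.
Base step (r = 1): the formula gives 8 = 8 = a_1.
For the inductive step, assume it holds for an arbitrary i ≥ 1, so a_i = 3·7^(i - 1) + 5.
Then a_{i+1} = 7·a_i - 30 = 7·(3·7^(i - 1) + 5) - 30 = 3·7^i + 5 = 3·7^((i+1) - 1) + 5,
which is the claimed formula at r = i+1.
By the principle of mathematical induction, the result holds for all r ≥ 1.

a_r = 3·7^(r - 1) + 5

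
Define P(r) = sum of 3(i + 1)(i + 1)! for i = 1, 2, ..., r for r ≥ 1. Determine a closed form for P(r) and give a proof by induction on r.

We claim P(r) = 3(r + 2)! - 6 for all r ≥ 1.
When r = 1: P(1) = 12, and the closed form gives 12. They agree.
Inductive step: assume the claim holds for r = i, so P(i) = 3(i + 2)! - 6.
Then P(i+1) = P(i) + (3(i + 2)(i + 2)!) = (3(i + 2)! - 6) + (3(i + 2)(i + 2)!).
Simplifying, P(i+1) = 3((i+1) + 2)! - 6,
which is the closed form with r = i+1.
This completes the induction.

P(r) = 3(r + 2)! - 6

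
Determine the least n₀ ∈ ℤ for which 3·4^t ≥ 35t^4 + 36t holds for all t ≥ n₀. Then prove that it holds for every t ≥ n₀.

At t = 7: 49152 < 84287, so the inequality fails and n₀ ≥ 8. We prove 3·4^t ≥ 35t^4 + 36t for all t ≥ 8.
Base step (t = 8): 3·4^t = 196608 and 35t^4 + 36t = 143648, so 196608 ≥ 143648.
Suppose the result is true for t = k, so 3·4^k ≥ 35k^4 + 36k.
Then 3·4^(k + 1) = 4·(3·4^k) ≥ 4·(35k^4 + 36k).
Also, for k ≥ 8 we have 4·(35k^4 + 36k) ≥ 35(k+1)^4 + 36(k+1), since 4·(35k^4 + 36k) − (35(k+1)^4 + 36(k+1)) = 105k^4 - 140k^3 - 210k^2 - 32k - 71, which is nonnegative for all k ≥ 8.
Combining, 3·4^(k + 1) ≥ 35(k+1)^4 + 36(k+1).
Hence, by induction on t, the claim holds for every t ≥ 8.
Hence the smallest such n₀ is 8.

n₀ = 8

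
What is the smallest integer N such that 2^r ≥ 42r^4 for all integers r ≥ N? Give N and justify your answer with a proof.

N = 24

At r = 23: 8388608 < 11753322, so the inequality fails and N ≥ 24. We prove 2^r ≥ 42r^4 for all r ≥ 24.
For the base case r = 24: 2^r = 16777216 and 42r^4 = 13934592, so 16777216 ≥ 13934592.
Inductive step: suppose the statement holds for some k ≥ 24, so 2^k ≥ 42k^4.
Then 2^(k + 1) = 2·(2^k) ≥ 2·(42k^4).
Also, for k ≥ 24 we have 2·(42k^4) ≥ 42(k+1)^4, since 2 ≥ (1 + 1/k)^4 for all k ≥ 24.
Combining, 2^(k + 1) ≥ 42(k+1)^4.
This completes the induction.
Hence the smallest such N is 24.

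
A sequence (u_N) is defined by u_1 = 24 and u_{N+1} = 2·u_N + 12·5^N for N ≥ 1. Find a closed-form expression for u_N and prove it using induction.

u_N = 2^(N + 1) + 4·5^N

Computing the first terms: u_1 = 24, u_2 = 108, u_3 = 516. This suggests u_N = 2^(N + 1) + 4·5^N.
Base step (N = 1): the formula gives 24 = 24 = u_1.
Inductive step: suppose the statement holds for some k ≥ 1, so u_k = 2^(k + 1) + 4·5^k.
Then u_{k+1} = 2·u_k + 12·5^k = 2·(2^(k + 1) + 4·5^k) + 12·5^k = 2^(k + 2) + 4·5^(k + 1) = 2^((k+1) + 1) + 4·5^(k+1),
which is the claimed formula at N = k+1.
By the principle of mathematical induction, the result holds for all N ≥ 1.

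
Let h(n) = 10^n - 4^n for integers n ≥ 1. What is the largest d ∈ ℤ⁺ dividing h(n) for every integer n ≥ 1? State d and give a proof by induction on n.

Computing the first values: h(1) = 6 and h(2) = 84; gcd(6, 84) = 6, so d ≤ 6.
We prove 6 | 10^n - 4^n for all n ≥ 1 by induction on n.
When n = 1: h(1) = 6 = 6·(1), so 6 | h(1).
Inductive step: assume the claim holds for n = i, i.e. 6 | h(i). Then
10^{i+1} − 4^{i+1} = 10·10^i − 4·4^i = 10·(10^i − 4^i) + (6)·4^i. The first term is divisible by 6 by the inductive hypothesis, and the second term (6)·4^i is divisible by 6 since 6 | 6. Hence 6 | h(i+1).
By induction, the statement is established for all n ≥ 1.
Therefore the largest such d is 6.

d = 6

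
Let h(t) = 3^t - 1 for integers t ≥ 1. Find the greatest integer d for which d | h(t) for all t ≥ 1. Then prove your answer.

d = 2

Computing the first values: h(1) = 2 and h(2) = 8; gcd(2, 8) = 2, so d ≤ 2.
We prove 2 | 3^t - 1 for all t ≥ 1 by induction on t.
When t = 1: h(1) = 2 = 2·(1), so 2 | h(1).
Inductive step: assume the claim holds for t = k, i.e. 2 | h(k). Then
3^{k+1} − 1^{k+1} = 3·3^k − 1·1^k = 3·(3^k − 1^k) + (2)·1^k. The first term is divisible by 2 by the inductive hypothesis, and the second term (2)·1^k is divisible by 2 since 2 | 2. Hence 2 | h(k+1).
This completes the induction.
Therefore the largest such d is 2.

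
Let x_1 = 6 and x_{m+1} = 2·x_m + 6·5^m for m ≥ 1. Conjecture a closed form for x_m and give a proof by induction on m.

Computing the first terms: x_1 = 6, x_2 = 42, x_3 = 234. This suggests x_m = -2^(m + 1) + 2·5^m.
Base case (m = 1): the formula gives 6 = 6 = x_1.
Suppose the result is true for m = j, so x_j = -2^(j + 1) + 2·5^j.
Then x_{j+1} = 2·x_j + 6·5^j = 2·(-2^(j + 1) + 2·5^j) + 6·5^j = -2^(j + 2) + 2·5^(j + 1) = -2^((j+1) + 1) + 2·5^(j+1),
which is the claimed formula at m = j+1.
By induction, the statement is established for all m ≥ 1.

x_m = -2^(m + 1) + 2·5^m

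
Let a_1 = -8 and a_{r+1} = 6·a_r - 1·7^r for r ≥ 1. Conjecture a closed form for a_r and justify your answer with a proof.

a_r = -6^(r - 1) - 7^r

Computing the first terms: a_1 = -8, a_2 = -55, a_3 = -379. This suggests a_r = -6^(r - 1) - 7^r.
When r = 1: the formula gives -8 = -8 = a_1.
Inductive step: suppose the statement holds for some i ≥ 1, so a_i = -6^(i - 1) - 7^i.
Then a_{i+1} = 6·a_i - 1·7^i = 6·(-6^(i - 1) - 7^i) - 1·7^i = -6^i - 7^(i + 1) = -6^((i+1) - 1) - 7^(i+1),
which is the claimed formula at r = i+1.
By the principle of mathematical induction, the result holds for all r ≥ 1.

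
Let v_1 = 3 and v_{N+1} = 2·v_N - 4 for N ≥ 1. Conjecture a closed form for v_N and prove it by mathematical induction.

Computing the first terms: v_1 = 3, v_2 = 2, v_3 = 0. This suggests v_N = -2^(N - 1) + 4.
For the base case N = 1: the formula gives 3 = 3 = v_1.
Inductive step: suppose the statement holds for some i ≥ 1, so v_i = -2^(i - 1) + 4.
Then v_{i+1} = 2·v_i - 4 = 2·(-2^(i - 1) + 4) - 4 = -2^i + 4 = -2^((i+1) - 1) + 4,
which is the claimed formula at N = i+1.
By induction, the statement is established for all N ≥ 1.

v_N = -2^(N - 1) + 4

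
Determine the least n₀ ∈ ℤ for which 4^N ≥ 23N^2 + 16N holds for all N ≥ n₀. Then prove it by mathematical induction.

n₀ = 5

At N = 4: 256 < 432, so the inequality fails and n₀ ≥ 5. We prove 4^N ≥ 23N^2 + 16N for all N ≥ 5.
For the base case N = 5: 4^N = 1024 and 23N^2 + 16N = 655, so 1024 ≥ 655.
Suppose the result is true for N = j, so 4^j ≥ 23j^2 + 16j.
Then 4^(j + 1) = 4·(4^j) ≥ 4·(23j^2 + 16j).
Also, for j ≥ 5 we have 4·(23j^2 + 16j) ≥ 23(j+1)^2 + 16(j+1), since 4·(23j^2 + 16j) − (23(j+1)^2 + 16(j+1)) = 69j^2 + 2j - 39, which is nonnegative for all j ≥ 5.
Combining, 4^(j + 1) ≥ 23(j+1)^2 + 16(j+1).
Hence, by induction on N, the claim holds for every N ≥ 5.
Hence the smallest such n₀ is 5.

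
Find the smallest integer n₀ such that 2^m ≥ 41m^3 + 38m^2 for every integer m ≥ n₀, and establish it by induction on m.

At m = 17: 131072 < 212415, so the inequality fails and n₀ ≥ 18. We prove 2^m ≥ 41m^3 + 38m^2 for all m ≥ 18.
Base case (m = 18): 2^m = 262144 and 41m^3 + 38m^2 = 251424, so 262144 ≥ 251424.
Inductive step: assume the claim holds for m = i, so 2^i ≥ 41i^3 + 38i^2.
Then 2^(i + 1) = 2·(2^i) ≥ 2·(41i^3 + 38i^2).
Also, for i ≥ 18 we have 2·(41i^3 + 38i^2) ≥ 41(i+1)^3 + 38(i+1)^2, since 2·(41i^3 + 38i^2) − (41(i+1)^3 + 38(i+1)^2) = 41i^3 - 85i^2 - 199i - 79, which is nonnegative for all i ≥ 18.
Combining, 2^(i + 1) ≥ 41(i+1)^3 + 38(i+1)^2.
This completes the induction.
Hence the smallest such n₀ is 18.

n₀ = 18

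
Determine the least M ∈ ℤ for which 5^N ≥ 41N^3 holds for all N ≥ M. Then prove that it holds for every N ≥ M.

M = 6

At N = 5: 3125 < 5125, so the inequality fails and M ≥ 6. We prove 5^N ≥ 41N^3 for all N ≥ 6.
For the base case N = 6: 5^N = 15625 and 41N^3 = 8856, so 15625 ≥ 8856.
Suppose the result is true for N = m, so 5^m ≥ 41m^3.
Then 5^(m + 1) = 5·(5^m) ≥ 5·(41m^3).
Also, for m ≥ 6 we have 5·(41m^3) ≥ 41(m+1)^3, since 5 ≥ (1 + 1/m)^3 for all m ≥ 6.
Combining, 5^(m + 1) ≥ 41(m+1)^3.
By induction, the statement is established for all N ≥ 6.
Hence the smallest such M is 6.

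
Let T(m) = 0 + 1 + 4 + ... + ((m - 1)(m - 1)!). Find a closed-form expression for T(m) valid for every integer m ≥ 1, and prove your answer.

We claim T(m) = m! - 1 for all m ≥ 1.
When m = 1: T(1) = 0, and the closed form gives 0. They agree.
Inductive step: suppose the statement holds for some j ≥ 1, so T(j) = j! - 1.
Then T(j+1) = T(j) + (j·j!) = (j! - 1) + (j·j!).
Simplifying, T(j+1) = (j+1)! - 1,
which is the closed form with m = j+1.
By the principle of mathematical induction, the result holds for all m ≥ 1.

T(m) = m! - 1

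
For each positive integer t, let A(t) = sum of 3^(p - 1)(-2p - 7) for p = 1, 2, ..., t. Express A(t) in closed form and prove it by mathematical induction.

We claim A(t) = -3^t(t + 3) + 3 for all t ≥ 1.
Base case (t = 1): A(1) = -9, and the closed form gives -9. They agree.
Inductive step: assume the claim holds for t = p, so A(p) = -3^p(p + 3) + 3.
Then A(p+1) = A(p) + (3^p(-2p - 9)) = (-3^p(p + 3) + 3) + (3^p(-2p - 9)).
Simplifying, A(p+1) = -3·3^p·p - 12·3^p + 3 = -3^(p+1)((p+1) + 3) + 3,
which is the closed form with t = p+1.
This completes the induction.

A(t) = -3^t(t + 3) + 3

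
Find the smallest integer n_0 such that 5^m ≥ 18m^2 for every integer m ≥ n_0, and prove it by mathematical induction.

n_0 = 4

At m = 3: 125 < 162, so the inequality fails and n_0 ≥ 4. We prove 5^m ≥ 18m^2 for all m ≥ 4.
For the base case m = 4: 5^m = 625 and 18m^2 = 288, so 625 ≥ 288.
Inductive step: suppose the statement holds for some p ≥ 4, so 5^p ≥ 18p^2.
Then 5^(p + 1) = 5·(5^p) ≥ 5·(18p^2).
Also, for p ≥ 4 we have 5·(18p^2) ≥ 18(p+1)^2, since 5 ≥ (1 + 1/p)^2 for all p ≥ 4.
Combining, 5^(p + 1) ≥ 18(p+1)^2.
Hence, by induction on m, the claim holds for every m ≥ 4.
Hence the smallest such n_0 is 4.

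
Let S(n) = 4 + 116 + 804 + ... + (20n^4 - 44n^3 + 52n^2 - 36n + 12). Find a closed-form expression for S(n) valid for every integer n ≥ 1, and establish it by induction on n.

S(n) = n(4n^4 - n^3 + 2n^2 - 3n + 2)

We claim S(n) = n(4n^4 - n^3 + 2n^2 - 3n + 2) for all n ≥ 1.
When n = 1: S(1) = 4, and the closed form gives 4. They agree.
Inductive step: suppose the statement holds for some i ≥ 1, so S(i) = i(4i^4 - i^3 + 2i^2 - 3i + 2).
Then S(i+1) = S(i) + (20i^4 + 36i^3 + 40i^2 + 16i + 4) = (i(4i^4 - i^3 + 2i^2 - 3i + 2)) + (20i^4 + 36i^3 + 40i^2 + 16i + 4).
Simplifying, S(i+1) = (i + 1)(4i^4 + 15i^3 + 23i^2 + 14i + 4) = (i+1)(4(i+1)^4 - (i+1)^3 + 2(i+1)^2 - 3(i+1) + 2),
which is the closed form with n = i+1.
By the principle of mathematical induction, the result holds for all n ≥ 1.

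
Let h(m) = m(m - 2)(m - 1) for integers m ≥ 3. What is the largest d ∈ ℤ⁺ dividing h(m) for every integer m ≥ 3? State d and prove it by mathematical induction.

Computing the first values: h(3) = 6 and h(4) = 24; gcd(6, 24) = 6, so d ≤ 6.
We prove 6 | m(m - 2)(m - 1) for all m ≥ 3 by induction on m.
For the base case m = 3: h(3) = 6 = 6·(1), so 6 | h(3).
Inductive step: suppose the statement holds for some p ≥ 3, i.e. 6 | h(p). Then
h(p+1) − h(p) = (p-1)·p·(p+1) − (p-2)·(p-1)·p = (p-1)·p·[(p+1) − (p-2)] = 3·(p-1)·p. The product of 2 consecutive integers is divisible by (2)! = 2, so h(p+1) − h(p) is divisible by 3·2 = 6. By the inductive hypothesis 6 | h(p), hence 6 | h(p+1).
This completes the induction.
Therefore the largest such d is 6.

d = 6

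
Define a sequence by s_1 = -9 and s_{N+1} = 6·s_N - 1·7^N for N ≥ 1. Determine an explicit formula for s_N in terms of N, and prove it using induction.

Computing the first terms: s_1 = -9, s_2 = -61, s_3 = -415. This suggests s_N = -2·6^(N - 1) - 7^N.
When N = 1: the formula gives -9 = -9 = s_1.
Inductive step: suppose the statement holds for some m ≥ 1, so s_m = -2·6^(m - 1) - 7^m.
Then s_{m+1} = 6·s_m - 1·7^m = 6·(-2·6^(m - 1) - 7^m) - 1·7^m = -2·6^m - 7^(m + 1) = -2·6^((m+1) - 1) - 7^(m+1),
which is the claimed formula at N = m+1.
By induction, the statement is established for all N ≥ 1.

s_N = -2·6^(N - 1) - 7^N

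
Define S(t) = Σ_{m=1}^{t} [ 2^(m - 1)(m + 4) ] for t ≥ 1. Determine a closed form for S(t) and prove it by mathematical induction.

We claim S(t) = 2^t(t + 3) - 3 for all t ≥ 1.
When t = 1: S(1) = 5, and the closed form gives 5. They agree.
Suppose the result is true for t = m, so S(m) = 2^m(m + 3) - 3.
Then S(m+1) = S(m) + (2^m(m + 5)) = (2^m(m + 3) - 3) + (2^m(m + 5)).
Simplifying, S(m+1) = 2^(m + 1)m + 2^(m + 3) - 3 = 2^(m+1)((m+1) + 3) - 3,
which is the closed form with t = m+1.
By induction, the statement is established for all t ≥ 1.

S(t) = 2^t(t + 3) - 3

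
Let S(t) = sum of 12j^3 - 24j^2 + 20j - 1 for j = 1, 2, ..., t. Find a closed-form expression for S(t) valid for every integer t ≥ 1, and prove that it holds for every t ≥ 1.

We claim S(t) = t(3t^3 - 2t^2 + t + 5) for all t ≥ 1.
Base step (t = 1): S(1) = 7, and the closed form gives 7. They agree.
Suppose the result is true for t = j, so S(j) = j(3j^3 - 2j^2 + j + 5).
Then S(j+1) = S(j) + (12j^3 + 12j^2 + 8j + 7) = (j(3j^3 - 2j^2 + j + 5)) + (12j^3 + 12j^2 + 8j + 7).
Simplifying, S(j+1) = (j + 1)(3j^3 + 7j^2 + 6j + 7) = (j+1)(3(j+1)^3 - 2(j+1)^2 + (j+1) + 5),
which is the closed form with t = j+1.
Hence, by induction on t, the claim holds for every t ≥ 1.

S(t) = t(3t^3 - 2t^2 + t + 5)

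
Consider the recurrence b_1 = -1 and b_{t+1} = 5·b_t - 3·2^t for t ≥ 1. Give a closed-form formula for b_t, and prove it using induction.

b_t = 2^t - 3·5^(t - 1)

Computing the first terms: b_1 = -1, b_2 = -11, b_3 = -67. This suggests b_t = 2^t - 3·5^(t - 1).
For the base case t = 1: the formula gives -1 = -1 = b_1.
For the inductive step, assume it holds for an arbitrary p ≥ 1, so b_p = 2^p - 3·5^(p - 1).
Then b_{p+1} = 5·b_p - 3·2^p = 5·(2^p - 3·5^(p - 1)) - 3·2^p = 2^(p + 1) - 3·5^p = 2^(p+1) - 3·5^((p+1) - 1),
which is the claimed formula at t = p+1.
This completes the induction.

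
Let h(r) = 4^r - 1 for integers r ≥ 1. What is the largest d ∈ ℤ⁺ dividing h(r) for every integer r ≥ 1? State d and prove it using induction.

Computing the first values: h(1) = 3 and h(2) = 15; gcd(3, 15) = 3, so d ≤ 3.
We prove 3 | 4^r - 1 for all r ≥ 1 by induction on r.
Base case (r = 1): h(1) = 3 = 3·(1), so 3 | h(1).
For the inductive step, assume it holds for an arbitrary k ≥ 1, i.e. 3 | h(k). Then
4^{k+1} − 1^{k+1} = 4·4^k − 1·1^k = 4·(4^k − 1^k) + (3)·1^k. The first term is divisible by 3 by the inductive hypothesis, and the second term (3)·1^k is divisible by 3 since 3 | 3. Hence 3 | h(k+1).
Hence, by induction on r, the claim holds for every r ≥ 1.
Therefore the largest such d is 3.

d = 3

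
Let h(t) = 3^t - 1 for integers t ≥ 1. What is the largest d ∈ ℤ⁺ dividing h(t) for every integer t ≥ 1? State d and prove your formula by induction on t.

Computing the first values: h(1) = 2 and h(2) = 8; gcd(2, 8) = 2, so d ≤ 2.
We prove 2 | 3^t - 1 for all t ≥ 1 by induction on t.
For the base case t = 1: h(1) = 2 = 2·(1), so 2 | h(1).
Inductive step: assume the claim holds for t = k, i.e. 2 | h(k). Then
3^{k+1} − 1^{k+1} = 3·3^k − 1·1^k = 3·(3^k − 1^k) + (2)·1^k. The first term is divisible by 2 by the inductive hypothesis, and the second term (2)·1^k is divisible by 2 since 2 | 2. Hence 2 | h(k+1).
By induction, the statement is established for all t ≥ 1.
Therefore the largest such d is 2.

d = 2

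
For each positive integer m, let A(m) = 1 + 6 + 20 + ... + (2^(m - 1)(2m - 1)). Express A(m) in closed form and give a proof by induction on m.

We claim A(m) = 2^m(2m - 3) + 3 for all m ≥ 1.
Base step (m = 1): A(1) = 1, and the closed form gives 1. They agree.
For the inductive step, assume it holds for an arbitrary r ≥ 1, so A(r) = 2^r(2r - 3) + 3.
Then A(r+1) = A(r) + (2^r(2r + 1)) = (2^r(2r - 3) + 3) + (2^r(2r + 1)).
Simplifying, A(r+1) = -2^(r + 1) + 2^(r + 2)r + 3 = 2^(r+1)(2(r+1) - 3) + 3,
which is the closed form with m = r+1.
By the principle of mathematical induction, the result holds for all m ≥ 1.

A(m) = 2^m(2m - 3) + 3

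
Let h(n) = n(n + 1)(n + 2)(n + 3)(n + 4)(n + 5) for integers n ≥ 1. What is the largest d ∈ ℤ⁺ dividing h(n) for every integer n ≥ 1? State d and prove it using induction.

Computing the first values: h(1) = 720 and h(2) = 5040; gcd(720, 5040) = 720, so d ≤ 720.
We prove 720 | n(n + 1)(n + 2)(n + 3)(n + 4)(n + 5) for all n ≥ 1 by induction on n.
When n = 1: h(1) = 720 = 720·(1), so 720 | h(1).
For the inductive step, assume it holds for an arbitrary k ≥ 1, i.e. 720 | h(k). Then
h(k+1) − h(k) = (k+1)·(k+2)·(k+3)·(k+4)·(k+5)·(k+6) − k·(k+1)·(k+2)·(k+3)·(k+4)·(k+5) = (k+1)·(k+2)·(k+3)·(k+4)·(k+5)·[(k+6) − k] = 6·(k+1)·(k+2)·(k+3)·(k+4)·(k+5). The product of 5 consecutive integers is divisible by (5)! = 120, so h(k+1) − h(k) is divisible by 6·120 = 720. By the inductive hypothesis 720 | h(k), hence 720 | h(k+1).
Hence, by induction on n, the claim holds for every n ≥ 1.
Therefore the largest such d is 720.

d = 720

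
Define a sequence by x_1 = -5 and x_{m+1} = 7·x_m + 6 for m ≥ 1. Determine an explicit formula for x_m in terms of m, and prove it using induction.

x_m = -4·7^(m - 1) - 1

Computing the first terms: x_1 = -5, x_2 = -29, x_3 = -197. This suggests x_m = -4·7^(m - 1) - 1.
When m = 1: the formula gives -5 = -5 = x_1.
For the inductive step, assume it holds for an arbitrary k ≥ 1, so x_k = -4·7^(k - 1) - 1.
Then x_{k+1} = 7·x_k + 6 = 7·(-4·7^(k - 1) - 1) + 6 = -4·7^k - 1 = -4·7^((k+1) - 1) - 1,
which is the claimed formula at m = k+1.
This completes the induction.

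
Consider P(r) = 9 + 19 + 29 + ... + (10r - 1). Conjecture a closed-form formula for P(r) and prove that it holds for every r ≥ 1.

We claim P(r) = r(5r + 4) for all r ≥ 1.
For the base case r = 1: P(1) = 9, and the closed form gives 9. They agree.
Inductive step: assume the claim holds for r = k, so P(k) = k(5k + 4).
Then P(k+1) = P(k) + (10k + 9) = (k(5k + 4)) + (10k + 9).
Simplifying, P(k+1) = (k + 1)(5k + 9) = (k+1)(5(k+1) + 4),
which is the closed form with r = k+1.
This completes the induction.

P(r) = r(5r + 4)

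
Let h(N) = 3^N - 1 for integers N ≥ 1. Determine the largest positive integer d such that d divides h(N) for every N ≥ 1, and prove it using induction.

d = 2

Computing the first values: h(1) = 2 and h(2) = 8; gcd(2, 8) = 2, so d ≤ 2.
We prove 2 | 3^N - 1 for all N ≥ 1 by induction on N.
For the base case N = 1: h(1) = 2 = 2·(1), so 2 | h(1).
Suppose the result is true for N = k, i.e. 2 | h(k). Then
3^{k+1} − 1^{k+1} = 3·3^k − 1·1^k = 3·(3^k − 1^k) + (2)·1^k. The first term is divisible by 2 by the inductive hypothesis, and the second term (2)·1^k is divisible by 2 since 2 | 2. Hence 2 | h(k+1).
Hence, by induction on N, the claim holds for every N ≥ 1.
Therefore the largest such d is 2.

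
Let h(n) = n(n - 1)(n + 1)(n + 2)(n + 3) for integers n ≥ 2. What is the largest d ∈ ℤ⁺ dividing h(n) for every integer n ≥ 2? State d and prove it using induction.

Computing the first values: h(2) = 120 and h(3) = 720; gcd(120, 720) = 120, so d ≤ 120.
We prove 120 | n(n - 1)(n + 1)(n + 2)(n + 3) for all n ≥ 2 by induction on n.
Base case (n = 2): h(2) = 120 = 120·(1), so 120 | h(2).
Suppose the result is true for n = k, i.e. 120 | h(k). Then
h(k+1) − h(k) = k·(k+1)·(k+2)·(k+3)·(k+4) − (k-1)·k·(k+1)·(k+2)·(k+3) = k·(k+1)·(k+2)·(k+3)·[(k+4) − (k-1)] = 5·k·(k+1)·(k+2)·(k+3). The product of 4 consecutive integers is divisible by (4)! = 24, so h(k+1) − h(k) is divisible by 5·24 = 120. By the inductive hypothesis 120 | h(k), hence 120 | h(k+1).
Hence, by induction on n, the claim holds for every n ≥ 2.
Therefore the largest such d is 120.

d = 120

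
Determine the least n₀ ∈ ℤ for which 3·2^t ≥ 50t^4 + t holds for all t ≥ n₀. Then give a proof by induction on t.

At t = 21: 6291456 < 9724071, so the inequality fails and n₀ ≥ 22. We prove 3·2^t ≥ 50t^4 + t for all t ≥ 22.
For the base case t = 22: 3·2^t = 12582912 and 50t^4 + t = 11712822, so 12582912 ≥ 11712822.
Inductive step: assume the claim holds for t = j, so 3·2^j ≥ 50j^4 + j.
Then 3·2^(j + 1) = 2·(3·2^j) ≥ 2·(50j^4 + j).
Also, for j ≥ 22 we have 2·(50j^4 + j) ≥ 50(j+1)^4 + (j+1), since 2·(50j^4 + j) − (50(j+1)^4 + (j+1)) = 50j^4 - 200j^3 - 300j^2 - 199j - 51, which is nonnegative for all j ≥ 22.
Combining, 3·2^(j + 1) ≥ 50(j+1)^4 + (j+1).
By the principle of mathematical induction, the result holds for all t ≥ 22.
Hence the smallest such n₀ is 22.

n₀ = 22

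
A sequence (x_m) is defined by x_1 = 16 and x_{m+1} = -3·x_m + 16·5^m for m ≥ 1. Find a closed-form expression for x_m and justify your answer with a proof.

Computing the first terms: x_1 = 16, x_2 = 32, x_3 = 304. This suggests x_m = -2(-3)^m + 2·5^m.
Base case (m = 1): the formula gives 16 = 16 = x_1.
Inductive step: assume the claim holds for m = i, so x_i = -2(-3)^i + 2·5^i.
Then x_{i+1} = -3·x_i + 16·5^i = -3·(-2(-3)^i + 2·5^i) + 16·5^i = -2(-3)^(i + 1) + 2·5^(i + 1),
which is the claimed formula at m = i+1.
This completes the induction.

x_m = -2(-3)^m + 2·5^m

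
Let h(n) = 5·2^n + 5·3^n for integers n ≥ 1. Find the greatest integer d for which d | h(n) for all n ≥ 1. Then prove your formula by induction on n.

Computing the first values: h(1) = 25 and h(2) = 65; gcd(25, 65) = 5, so d ≤ 5.
We prove 5 | 5·2^n + 5·3^n for all n ≥ 1 by induction on n.
Base step (n = 1): h(1) = 25 = 5·(5), so 5 | h(1).
For the inductive step, assume it holds for an arbitrary p ≥ 1, i.e. 5 | h(p). Then
h(p+1) − 3·h(p) = (5·2^(p+1) + 5·3^(p+1)) − 3·(5·2^p + 5·3^p) = (5)·2^p·(2 − 3) = (-5)·2^p. Since 5 | h(p) by the inductive hypothesis, 5 | 3·h(p); and 5 | -5 since -5 = 5·-1. Therefore 5 | h(p+1).
Hence, by induction on n, the claim holds for every n ≥ 1.
Therefore the largest such d is 5.

d = 5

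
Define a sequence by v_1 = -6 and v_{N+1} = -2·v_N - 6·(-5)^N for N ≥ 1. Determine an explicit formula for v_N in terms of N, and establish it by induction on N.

v_N = (-2)^(N + 1) + 2(-5)^N

Computing the first terms: v_1 = -6, v_2 = 42, v_3 = -234. This suggests v_N = (-2)^(N + 1) + 2(-5)^N.
Base case (N = 1): the formula gives -6 = -6 = v_1.
For the inductive step, assume it holds for an arbitrary i ≥ 1, so v_i = (-2)^(i + 1) + 2(-5)^i.
Then v_{i+1} = -2·v_i - 6·(-5)^i = -2·((-2)^(i + 1) + 2(-5)^i) - 6·(-5)^i = (-2)^(i + 2) + 2(-5)^(i + 1) = (-2)^((i+1) + 1) + 2(-5)^(i+1),
which is the claimed formula at N = i+1.
By induction, the statement is established for all N ≥ 1.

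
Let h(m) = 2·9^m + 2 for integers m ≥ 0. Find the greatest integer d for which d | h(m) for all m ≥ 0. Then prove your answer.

d = 4

Computing the first values: h(0) = 4 and h(1) = 20; gcd(4, 20) = 4, so d ≤ 4.
We prove 4 | 2·9^m + 2 for all m ≥ 0 by induction on m.
Base step (m = 0): h(0) = 4 = 4·(1), so 4 | h(0).
Suppose the result is true for m = r, i.e. 4 | h(r). Then
h(r+1) = 2·9^(r+1) + 2 = 9·(2·9^r + 2) - 16 = 9·h(r) - 16. The first term is divisible by 4 by the inductive hypothesis, and -16 is divisible by 4. Hence 4 | h(r+1).
By the principle of mathematical induction, the result holds for all m ≥ 0.
Therefore the largest such d is 4.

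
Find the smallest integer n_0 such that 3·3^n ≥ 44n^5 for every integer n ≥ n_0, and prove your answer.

n_0 = 15

At n = 14: 14348907 < 23664256, so the inequality fails and n_0 ≥ 15. We prove 3·3^n ≥ 44n^5 for all n ≥ 15.
When n = 15: 3·3^n = 43046721 and 44n^5 = 33412500, so 43046721 ≥ 33412500.
Suppose the result is true for n = j, so 3·3^j ≥ 44j^5.
Then 3·3^(j + 1) = 3·(3·3^j) ≥ 3·(44j^5).
Also, for j ≥ 15 we have 3·(44j^5) ≥ 44(j+1)^5, since 3 ≥ (1 + 1/j)^5 for all j ≥ 15.
Combining, 3·3^(j + 1) ≥ 44(j+1)^5.
By induction, the statement is established for all n ≥ 15.
Hence the smallest such n_0 is 15.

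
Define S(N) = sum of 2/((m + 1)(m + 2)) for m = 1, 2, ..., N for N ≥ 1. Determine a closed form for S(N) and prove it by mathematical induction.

S(N) = N/(N + 2)

We claim S(N) = N/(N + 2) for all N ≥ 1.
When N = 1: S(1) = 1/3, and the closed form gives 1/3. They agree.
For the inductive step, assume it holds for an arbitrary m ≥ 1, so S(m) = m/(m + 2).
Then S(m+1) = S(m) + (2/((m + 2)(m + 3))) = (m/(m + 2)) + (2/((m + 2)(m + 3))).
Simplifying, S(m+1) = (m + 1)/(m + 3) = (m+1)/((m+1) + 2),
which is the closed form with N = m+1.
By the principle of mathematical induction, the result holds for all N ≥ 1.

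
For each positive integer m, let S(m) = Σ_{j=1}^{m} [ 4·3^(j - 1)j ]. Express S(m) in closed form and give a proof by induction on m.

S(m) = 3^m(2m - 1) + 1

We claim S(m) = 3^m(2m - 1) + 1 for all m ≥ 1.
For the base case m = 1: S(1) = 4, and the closed form gives 4. They agree.
Inductive step: suppose the statement holds for some j ≥ 1, so S(j) = 3^j(2j - 1) + 1.
Then S(j+1) = S(j) + (4·3^j(j + 1)) = (3^j(2j - 1) + 1) + (4·3^j(j + 1)).
Simplifying, S(j+1) = 6·3^j·j + 3·3^j + 1 = 3^(j+1)(2(j+1) - 1) + 1,
which is the closed form with m = j+1.
By induction, the statement is established for all m ≥ 1.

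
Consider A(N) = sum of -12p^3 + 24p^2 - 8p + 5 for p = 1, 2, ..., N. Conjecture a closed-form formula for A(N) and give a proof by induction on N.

We claim A(N) = -N(3N^3 - 2N^2 - 5N - 5) for all N ≥ 1.
Base case (N = 1): A(1) = 9, and the closed form gives 9. They agree.
For the inductive step, assume it holds for an arbitrary p ≥ 1, so A(p) = p(-3p^3 + 2p^2 + 5p + 5).
Then A(p+1) = A(p) + (-12p^3 - 12p^2 + 4p + 9) = (p(-3p^3 + 2p^2 + 5p + 5)) + (-12p^3 - 12p^2 + 4p + 9).
Simplifying, A(p+1) = -(p + 1)(3p^3 + 7p^2 - 9) = -(p+1)(3(p+1)^3 - 2(p+1)^2 - 5(p+1) - 5),
which is the closed form with N = p+1.
Hence, by induction on N, the claim holds for every N ≥ 1.

A(N) = -N(3N^3 - 2N^2 - 5N - 5)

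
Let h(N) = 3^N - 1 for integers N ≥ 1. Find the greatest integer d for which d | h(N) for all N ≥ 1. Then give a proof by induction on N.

d = 2

Computing the first values: h(1) = 2 and h(2) = 8; gcd(2, 8) = 2, so d ≤ 2.
We prove 2 | 3^N - 1 for all N ≥ 1 by induction on N.
Base step (N = 1): h(1) = 2 = 2·(1), so 2 | h(1).
For the inductive step, assume it holds for an arbitrary j ≥ 1, i.e. 2 | h(j). Then
3^{j+1} − 1^{j+1} = 3·3^j − 1·1^j = 3·(3^j − 1^j) + (2)·1^j. The first term is divisible by 2 by the inductive hypothesis, and the second term (2)·1^j is divisible by 2 since 2 | 2. Hence 2 | h(j+1).
By the principle of mathematical induction, the result holds for all N ≥ 1.
Therefore the largest such d is 2.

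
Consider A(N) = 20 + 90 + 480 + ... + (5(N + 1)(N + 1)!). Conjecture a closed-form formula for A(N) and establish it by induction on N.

A(N) = 5(N + 2)! - 10

We claim A(N) = 5(N + 2)! - 10 for all N ≥ 1.
Base step (N = 1): A(1) = 20, and the closed form gives 20. They agree.
Inductive step: assume the claim holds for N = k, so A(k) = 5(k + 2)! - 10.
Then A(k+1) = A(k) + (5(k + 2)(k + 2)!) = (5(k + 2)! - 10) + (5(k + 2)(k + 2)!).
Simplifying, A(k+1) = 5((k+1) + 2)! - 10,
which is the closed form with N = k+1.
By the principle of mathematical induction, the result holds for all N ≥ 1.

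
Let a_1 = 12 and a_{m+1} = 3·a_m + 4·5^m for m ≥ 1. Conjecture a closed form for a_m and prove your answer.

Computing the first terms: a_1 = 12, a_2 = 56, a_3 = 268. This suggests a_m = 2·3^(m - 1) + 2·5^m.
Base case (m = 1): the formula gives 12 = 12 = a_1.
Suppose the result is true for m = r, so a_r = 2·3^(r - 1) + 2·5^r.
Then a_{r+1} = 3·a_r + 4·5^r = 3·(2·3^(r - 1) + 2·5^r) + 4·5^r = 2·3^r + 2·5^(r + 1) = 2·3^((r+1) - 1) + 2·5^(r+1),
which is the claimed formula at m = r+1.
Hence, by induction on m, the claim holds for every m ≥ 1.

a_m = 2·3^(m - 1) + 2·5^m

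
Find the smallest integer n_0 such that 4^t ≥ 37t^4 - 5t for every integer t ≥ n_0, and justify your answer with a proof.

At t = 8: 65536 < 151512, so the inequality fails and n_0 ≥ 9. We prove 4^t ≥ 37t^4 - 5t for all t ≥ 9.
When t = 9: 4^t = 262144 and 37t^4 - 5t = 242712, so 262144 ≥ 242712.
Suppose the result is true for t = r, so 4^r ≥ 37r^4 - 5r.
Then 4^(r + 1) = 4·(4^r) ≥ 4·(37r^4 - 5r).
Also, for r ≥ 9 we have 4·(37r^4 - 5r) ≥ 37(r+1)^4 - 5(r+1), since 4·(37r^4 - 5r) − (37(r+1)^4 - 5(r+1)) = 111r^4 - 148r^3 - 222r^2 - 163r - 32, which is nonnegative for all r ≥ 9.
Combining, 4^(r + 1) ≥ 37(r+1)^4 - 5(r+1).
This completes the induction.
Hence the smallest such n_0 is 9.

n_0 = 9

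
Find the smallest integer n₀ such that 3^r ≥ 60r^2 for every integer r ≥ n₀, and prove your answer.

At r = 7: 2187 < 2940, so the inequality fails and n₀ ≥ 8. We prove 3^r ≥ 60r^2 for all r ≥ 8.
Base step (r = 8): 3^r = 6561 and 60r^2 = 3840, so 6561 ≥ 3840.
Suppose the result is true for r = i, so 3^i ≥ 60i^2.
Then 3^(i + 1) = 3·(3^i) ≥ 3·(60i^2).
Also, for i ≥ 8 we have 3·(60i^2) ≥ 60(i+1)^2, since 3 ≥ (1 + 1/i)^2 for all i ≥ 8.
Combining, 3^(i + 1) ≥ 60(i+1)^2.
By the principle of mathematical induction, the result holds for all r ≥ 8.
Hence the smallest such n₀ is 8.

n₀ = 8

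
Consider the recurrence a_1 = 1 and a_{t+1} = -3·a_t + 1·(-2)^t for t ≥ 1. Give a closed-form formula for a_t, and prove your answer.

Computing the first terms: a_1 = 1, a_2 = -5, a_3 = 19. This suggests a_t = (-2)^t - (-3)^t.
For the base case t = 1: the formula gives 1 = 1 = a_1.
Inductive step: suppose the statement holds for some i ≥ 1, so a_i = (-2)^i - (-3)^i.
Then a_{i+1} = -3·a_i + 1·(-2)^i = -3·((-2)^i - (-3)^i) + 1·(-2)^i = (-2)^(i + 1) - (-3)^(i + 1),
which is the claimed formula at t = i+1.
By the principle of mathematical induction, the result holds for all t ≥ 1.

a_t = (-2)^t - (-3)^t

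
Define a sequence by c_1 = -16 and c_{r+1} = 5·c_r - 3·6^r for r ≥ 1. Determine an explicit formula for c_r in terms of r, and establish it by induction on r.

Computing the first terms: c_1 = -16, c_2 = -98, c_3 = -598. This suggests c_r = 2·5^(r - 1) - 3·6^r.
Base step (r = 1): the formula gives -16 = -16 = c_1.
For the inductive step, assume it holds for an arbitrary m ≥ 1, so c_m = 2·5^(m - 1) - 3·6^m.
Then c_{m+1} = 5·c_m - 3·6^m = 5·(2·5^(m - 1) - 3·6^m) - 3·6^m = 2·5^m - 3·6^(m + 1) = 2·5^((m+1) - 1) - 3·6^(m+1),
which is the claimed formula at r = m+1.
By induction, the statement is established for all r ≥ 1.

c_r = 2·5^(r - 1) - 3·6^r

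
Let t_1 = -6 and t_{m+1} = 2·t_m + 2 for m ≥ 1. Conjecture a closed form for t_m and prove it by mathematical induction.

t_m = -2^(m + 1) - 2

Computing the first terms: t_1 = -6, t_2 = -10, t_3 = -18. This suggests t_m = -2^(m + 1) - 2.
When m = 1: the formula gives -6 = -6 = t_1.
For the inductive step, assume it holds for an arbitrary k ≥ 1, so t_k = -2^(k + 1) - 2.
Then t_{k+1} = 2·t_k + 2 = 2·(-2^(k + 1) - 2) + 2 = -2^(k + 2) - 2 = -2^((k+1) + 1) - 2,
which is the claimed formula at m = k+1.
This completes the induction.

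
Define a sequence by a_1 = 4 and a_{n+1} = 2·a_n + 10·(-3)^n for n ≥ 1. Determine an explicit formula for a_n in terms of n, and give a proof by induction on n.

a_n = -2(-3)^n - 2^n

Computing the first terms: a_1 = 4, a_2 = -22, a_3 = 46. This suggests a_n = -2(-3)^n - 2^n.
For the base case n = 1: the formula gives 4 = 4 = a_1.
Suppose the result is true for n = i, so a_i = -2(-3)^i - 2^i.
Then a_{i+1} = 2·a_i + 10·(-3)^i = 2·(-2(-3)^i - 2^i) + 10·(-3)^i = -2(-3)^(i + 1) - 2^(i + 1),
which is the claimed formula at n = i+1.
Hence, by induction on n, the claim holds for every n ≥ 1.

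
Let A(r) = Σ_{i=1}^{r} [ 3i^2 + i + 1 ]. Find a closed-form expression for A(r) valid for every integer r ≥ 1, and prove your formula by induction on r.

A(r) = r(r^2 + 2r + 2)

We claim A(r) = r(r^2 + 2r + 2) for all r ≥ 1.
When r = 1: A(1) = 5, and the closed form gives 5. They agree.
For the inductive step, assume it holds for an arbitrary i ≥ 1, so A(i) = i(i^2 + 2i + 2).
Then A(i+1) = A(i) + (i + 3(i + 1)^2 + 2) = (i(i^2 + 2i + 2)) + (i + 3(i + 1)^2 + 2).
Simplifying, A(i+1) = (i + 1)(i^2 + 4i + 5) = (i+1)((i+1)^2 + 2(i+1) + 2),
which is the closed form with r = i+1.
By induction, the statement is established for all r ≥ 1.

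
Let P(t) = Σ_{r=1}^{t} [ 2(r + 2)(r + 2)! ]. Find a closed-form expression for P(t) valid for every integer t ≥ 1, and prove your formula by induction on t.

We claim P(t) = 2(t + 3)! - 12 for all t ≥ 1.
Base case (t = 1): P(1) = 36, and the closed form gives 36. They agree.
For the inductive step, assume it holds for an arbitrary r ≥ 1, so P(r) = 2(r + 3)! - 12.
Then P(r+1) = P(r) + (2(r + 3)(r + 3)!) = (2(r + 3)! - 12) + (2(r + 3)(r + 3)!).
Simplifying, P(r+1) = 2((r+1) + 3)! - 12,
which is the closed form with t = r+1.
Hence, by induction on t, the claim holds for every t ≥ 1.

P(t) = 2(t + 3)! - 12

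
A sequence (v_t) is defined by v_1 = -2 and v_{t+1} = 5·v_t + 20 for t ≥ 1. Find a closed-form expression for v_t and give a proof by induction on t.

v_t = 3·5^(t - 1) - 5

Computing the first terms: v_1 = -2, v_2 = 10, v_3 = 70. This suggests v_t = 3·5^(t - 1) - 5.
When t = 1: the formula gives -2 = -2 = v_1.
Suppose the result is true for t = j, so v_j = 3·5^(j - 1) - 5.
Then v_{j+1} = 5·v_j + 20 = 5·(3·5^(j - 1) - 5) + 20 = 3·5^j - 5 = 3·5^((j+1) - 1) - 5,
which is the claimed formula at t = j+1.
By the principle of mathematical induction, the result holds for all t ≥ 1.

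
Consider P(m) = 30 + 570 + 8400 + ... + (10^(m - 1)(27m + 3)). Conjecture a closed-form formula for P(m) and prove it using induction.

We claim P(m) = 3·10^m·m for all m ≥ 1.
For the base case m = 1: P(1) = 30, and the closed form gives 30. They agree.
Inductive step: suppose the statement holds for some j ≥ 1, so P(j) = 3·10^j·j.
Then P(j+1) = P(j) + (10^j(27j + 30)) = (3·10^j·j) + (10^j(27j + 30)).
Simplifying, P(j+1) = 30·10^j(j + 1) = 3·10^(j+1)·(j+1),
which is the closed form with m = j+1.
By induction, the statement is established for all m ≥ 1.

P(m) = 3·10^m·m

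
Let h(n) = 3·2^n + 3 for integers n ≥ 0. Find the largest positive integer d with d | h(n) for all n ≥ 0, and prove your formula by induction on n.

d = 3

Computing the first values: h(0) = 6 and h(1) = 9; gcd(6, 9) = 3, so d ≤ 3.
We prove 3 | 3·2^n + 3 for all n ≥ 0 by induction on n.
For the base case n = 0: h(0) = 6 = 3·(2), so 3 | h(0).
For the inductive step, assume it holds for an arbitrary r ≥ 0, i.e. 3 | h(r). Then
h(r+1) = 3·2^(r+1) + 3 = 2·(3·2^r + 3) - 3 = 2·h(r) - 3. The first term is divisible by 3 by the inductive hypothesis, and -3 is divisible by 3. Hence 3 | h(r+1).
By induction, the statement is established for all n ≥ 0.
Therefore the largest such d is 3.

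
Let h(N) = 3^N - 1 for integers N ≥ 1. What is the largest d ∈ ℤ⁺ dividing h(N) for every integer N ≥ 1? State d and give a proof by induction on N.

d = 2

Computing the first values: h(1) = 2 and h(2) = 8; gcd(2, 8) = 2, so d ≤ 2.
We prove 2 | 3^N - 1 for all N ≥ 1 by induction on N.
Base case (N = 1): h(1) = 2 = 2·(1), so 2 | h(1).
Suppose the result is true for N = k, i.e. 2 | h(k). Then
3^{k+1} − 1^{k+1} = 3·3^k − 1·1^k = 3·(3^k − 1^k) + (2)·1^k. The first term is divisible by 2 by the inductive hypothesis, and the second term (2)·1^k is divisible by 2 since 2 | 2. Hence 2 | h(k+1).
By induction, the statement is established for all N ≥ 1.
Therefore the largest such d is 2.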